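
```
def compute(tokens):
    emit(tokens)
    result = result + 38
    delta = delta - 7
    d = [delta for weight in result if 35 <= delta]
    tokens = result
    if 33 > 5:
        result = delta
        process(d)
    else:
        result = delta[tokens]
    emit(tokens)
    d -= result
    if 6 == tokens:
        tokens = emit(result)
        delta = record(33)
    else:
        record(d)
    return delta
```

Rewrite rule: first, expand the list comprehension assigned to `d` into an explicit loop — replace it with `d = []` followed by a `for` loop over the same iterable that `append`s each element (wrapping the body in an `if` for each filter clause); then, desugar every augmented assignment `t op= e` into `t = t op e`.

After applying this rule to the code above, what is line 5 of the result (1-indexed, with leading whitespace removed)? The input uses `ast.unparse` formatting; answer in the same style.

d = []

Transformed code:
def compute(tokens):
    emit(tokens)
    result = result + 38
    delta = delta - 7
    d = []
    for weight in result:
        if 35 <= delta:
            d.append(delta)
    tokens = result
    if 33 > 5:
        result = delta
        process(d)
    else:
        result = delta[tokens]
    emit(tokens)
    d = d - result
    if 6 == tokens:
        tokens = emit(result)
        delta = record(33)
    else:
        record(d)
    return delta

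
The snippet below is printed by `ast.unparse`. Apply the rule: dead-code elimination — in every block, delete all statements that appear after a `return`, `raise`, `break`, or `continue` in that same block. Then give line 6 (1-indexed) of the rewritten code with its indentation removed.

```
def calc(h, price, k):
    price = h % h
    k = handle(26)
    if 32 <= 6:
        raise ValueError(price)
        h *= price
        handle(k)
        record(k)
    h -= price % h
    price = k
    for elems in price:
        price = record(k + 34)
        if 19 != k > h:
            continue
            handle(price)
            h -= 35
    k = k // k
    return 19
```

h -= price % h

Transformed code:
def calc(h, price, k):
    price = h % h
    k = handle(26)
    if 32 <= 6:
        raise ValueError(price)
    h -= price % h
    price = k
    for elems in price:
        price = record(k + 34)
        if 19 != k > h:
            continue
    k = k // k
    return 19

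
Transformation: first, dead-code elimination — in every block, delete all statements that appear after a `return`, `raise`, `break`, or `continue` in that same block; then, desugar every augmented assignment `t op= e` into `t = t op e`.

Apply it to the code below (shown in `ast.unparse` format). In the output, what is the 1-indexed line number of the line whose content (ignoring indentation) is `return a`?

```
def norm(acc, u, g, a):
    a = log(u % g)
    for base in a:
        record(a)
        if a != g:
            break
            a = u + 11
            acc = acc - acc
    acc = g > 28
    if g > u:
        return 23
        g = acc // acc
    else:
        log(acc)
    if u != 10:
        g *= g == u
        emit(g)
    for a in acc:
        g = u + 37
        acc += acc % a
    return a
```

18

Transformed code:
def norm(acc, u, g, a):
    a = log(u % g)
    for base in a:
        record(a)
        if a != g:
            break
    acc = g > 28
    if g > u:
        return 23
    else:
        log(acc)
    if u != 10:
        g = g * (g == u)
        emit(g)
    for a in acc:
        g = u + 37
        acc = acc + acc % a
    return a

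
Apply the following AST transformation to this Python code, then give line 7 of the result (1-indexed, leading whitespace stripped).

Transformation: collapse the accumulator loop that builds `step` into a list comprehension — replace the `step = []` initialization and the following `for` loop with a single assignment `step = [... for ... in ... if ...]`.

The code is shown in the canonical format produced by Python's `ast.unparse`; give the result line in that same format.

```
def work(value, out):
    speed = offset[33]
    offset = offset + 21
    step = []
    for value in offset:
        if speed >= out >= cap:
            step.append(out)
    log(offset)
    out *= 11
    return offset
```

return offset

Transformed code:
def work(value, out):
    speed = offset[33]
    offset = offset + 21
    step = [out for value in offset if speed >= out >= cap]
    log(offset)
    out *= 11
    return offset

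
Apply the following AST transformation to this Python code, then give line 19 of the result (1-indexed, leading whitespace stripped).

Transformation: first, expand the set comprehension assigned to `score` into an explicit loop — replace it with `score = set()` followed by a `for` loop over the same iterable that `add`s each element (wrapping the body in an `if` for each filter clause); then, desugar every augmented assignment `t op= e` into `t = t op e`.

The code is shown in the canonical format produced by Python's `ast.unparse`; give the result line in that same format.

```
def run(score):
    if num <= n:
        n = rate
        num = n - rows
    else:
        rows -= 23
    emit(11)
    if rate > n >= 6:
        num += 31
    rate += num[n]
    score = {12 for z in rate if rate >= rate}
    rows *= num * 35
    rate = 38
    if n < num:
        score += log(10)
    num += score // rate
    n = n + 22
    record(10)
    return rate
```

num = num + score // rate

Transformed code:
def run(score):
    if num <= n:
        n = rate
        num = n - rows
    else:
        rows = rows - 23
    emit(11)
    if rate > n >= 6:
        num = num + 31
    rate = rate + num[n]
    score = set()
    for z in rate:
        if rate >= rate:
            score.add(12)
    rows = rows * (num * 35)
    rate = 38
    if n < num:
        score = score + log(10)
    num = num + score // rate
    n = n + 22
    record(10)
    return rate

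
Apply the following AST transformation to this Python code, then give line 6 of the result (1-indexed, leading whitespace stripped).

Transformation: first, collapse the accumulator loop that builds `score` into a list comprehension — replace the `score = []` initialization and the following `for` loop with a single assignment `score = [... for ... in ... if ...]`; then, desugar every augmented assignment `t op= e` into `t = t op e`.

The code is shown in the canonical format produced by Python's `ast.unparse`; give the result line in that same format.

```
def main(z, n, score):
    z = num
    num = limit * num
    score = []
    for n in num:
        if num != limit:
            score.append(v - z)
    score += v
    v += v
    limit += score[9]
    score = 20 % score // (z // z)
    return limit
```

Transformed code:
def main(z, n, score):
    z = num
    num = limit * num
    score = [v - z for n in num if num != limit]
    score = score + v
    v = v + v
    limit = limit + score[9]
    score = 20 % score // (z // z)
    return limit

v = v + v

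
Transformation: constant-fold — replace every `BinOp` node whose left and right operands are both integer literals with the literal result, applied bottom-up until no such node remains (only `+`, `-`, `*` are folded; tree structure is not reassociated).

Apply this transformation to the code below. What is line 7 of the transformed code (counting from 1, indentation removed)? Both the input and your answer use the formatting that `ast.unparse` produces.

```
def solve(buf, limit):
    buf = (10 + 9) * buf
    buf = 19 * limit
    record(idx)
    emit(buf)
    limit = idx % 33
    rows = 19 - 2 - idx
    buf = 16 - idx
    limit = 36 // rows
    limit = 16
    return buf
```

rows = 17 - idx

Transformed code:
def solve(buf, limit):
    buf = 19 * buf
    buf = 19 * limit
    record(idx)
    emit(buf)
    limit = idx % 33
    rows = 17 - idx
    buf = 16 - idx
    limit = 36 // rows
    limit = 16
    return buf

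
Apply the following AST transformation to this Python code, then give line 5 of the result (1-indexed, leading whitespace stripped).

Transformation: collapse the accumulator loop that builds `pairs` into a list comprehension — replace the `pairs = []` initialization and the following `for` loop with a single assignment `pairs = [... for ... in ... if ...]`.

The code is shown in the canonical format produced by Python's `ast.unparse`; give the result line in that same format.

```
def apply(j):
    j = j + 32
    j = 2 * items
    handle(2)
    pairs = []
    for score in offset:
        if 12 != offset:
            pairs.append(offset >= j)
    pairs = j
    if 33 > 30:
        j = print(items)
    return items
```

pairs = [offset >= j for score in offset if 12 != offset]

Transformed code:
def apply(j):
    j = j + 32
    j = 2 * items
    handle(2)
    pairs = [offset >= j for score in offset if 12 != offset]
    pairs = j
    if 33 > 30:
        j = print(items)
    return items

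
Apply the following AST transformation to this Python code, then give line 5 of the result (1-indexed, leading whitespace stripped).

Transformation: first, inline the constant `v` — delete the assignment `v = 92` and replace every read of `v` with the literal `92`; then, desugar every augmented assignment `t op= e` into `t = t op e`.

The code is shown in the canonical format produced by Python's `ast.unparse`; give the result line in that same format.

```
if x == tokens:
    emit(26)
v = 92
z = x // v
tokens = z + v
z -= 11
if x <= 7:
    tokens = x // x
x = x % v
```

z = z - 11

Transformed code:
if x == tokens:
    emit(26)
z = x // 92
tokens = z + 92
z = z - 11
if x <= 7:
    tokens = x // x
x = x % 92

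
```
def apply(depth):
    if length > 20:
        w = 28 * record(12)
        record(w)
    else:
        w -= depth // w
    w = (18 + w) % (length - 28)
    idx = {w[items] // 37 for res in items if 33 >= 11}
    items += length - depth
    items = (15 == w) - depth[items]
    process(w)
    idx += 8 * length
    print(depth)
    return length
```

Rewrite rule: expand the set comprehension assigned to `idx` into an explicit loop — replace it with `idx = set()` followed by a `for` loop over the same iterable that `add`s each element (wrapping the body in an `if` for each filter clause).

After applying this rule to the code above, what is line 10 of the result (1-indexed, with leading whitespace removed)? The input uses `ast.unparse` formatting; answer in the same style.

Transformed code:
def apply(depth):
    if length > 20:
        w = 28 * record(12)
        record(w)
    else:
        w -= depth // w
    w = (18 + w) % (length - 28)
    idx = set()
    for res in items:
        if 33 >= 11:
            idx.add(w[items] // 37)
    items += length - depth
    items = (15 == w) - depth[items]
    process(w)
    idx += 8 * length
    print(depth)
    return length

if 33 >= 11:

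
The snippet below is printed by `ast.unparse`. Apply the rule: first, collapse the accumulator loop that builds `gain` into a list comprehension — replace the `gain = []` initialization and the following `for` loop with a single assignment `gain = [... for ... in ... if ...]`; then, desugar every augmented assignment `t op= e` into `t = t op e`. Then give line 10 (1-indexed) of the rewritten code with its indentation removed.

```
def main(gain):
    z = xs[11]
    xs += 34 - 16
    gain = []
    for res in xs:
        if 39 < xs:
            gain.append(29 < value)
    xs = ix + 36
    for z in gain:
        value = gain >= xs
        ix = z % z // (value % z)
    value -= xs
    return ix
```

return ix

Transformed code:
def main(gain):
    z = xs[11]
    xs = xs + (34 - 16)
    gain = [29 < value for res in xs if 39 < xs]
    xs = ix + 36
    for z in gain:
        value = gain >= xs
        ix = z % z // (value % z)
    value = value - xs
    return ix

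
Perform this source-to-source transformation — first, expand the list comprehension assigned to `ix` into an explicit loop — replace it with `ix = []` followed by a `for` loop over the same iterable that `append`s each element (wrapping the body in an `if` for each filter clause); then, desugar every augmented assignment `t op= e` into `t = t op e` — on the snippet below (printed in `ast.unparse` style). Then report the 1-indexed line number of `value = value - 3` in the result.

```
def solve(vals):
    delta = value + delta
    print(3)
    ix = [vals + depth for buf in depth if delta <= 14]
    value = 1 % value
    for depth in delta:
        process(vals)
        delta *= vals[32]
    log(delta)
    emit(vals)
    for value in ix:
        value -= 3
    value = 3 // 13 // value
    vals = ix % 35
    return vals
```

Transformed code:
def solve(vals):
    delta = value + delta
    print(3)
    ix = []
    for buf in depth:
        if delta <= 14:
            ix.append(vals + depth)
    value = 1 % value
    for depth in delta:
        process(vals)
        delta = delta * vals[32]
    log(delta)
    emit(vals)
    for value in ix:
        value = value - 3
    value = 3 // 13 // value
    vals = ix % 35
    return vals

15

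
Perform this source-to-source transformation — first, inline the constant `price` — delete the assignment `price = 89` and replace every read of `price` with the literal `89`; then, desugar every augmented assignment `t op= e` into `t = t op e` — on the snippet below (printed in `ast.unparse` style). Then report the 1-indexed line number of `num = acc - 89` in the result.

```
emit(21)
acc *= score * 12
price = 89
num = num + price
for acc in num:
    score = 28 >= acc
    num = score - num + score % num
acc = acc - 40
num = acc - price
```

8

Transformed code:
emit(21)
acc = acc * (score * 12)
num = num + 89
for acc in num:
    score = 28 >= acc
    num = score - num + score % num
acc = acc - 40
num = acc - 89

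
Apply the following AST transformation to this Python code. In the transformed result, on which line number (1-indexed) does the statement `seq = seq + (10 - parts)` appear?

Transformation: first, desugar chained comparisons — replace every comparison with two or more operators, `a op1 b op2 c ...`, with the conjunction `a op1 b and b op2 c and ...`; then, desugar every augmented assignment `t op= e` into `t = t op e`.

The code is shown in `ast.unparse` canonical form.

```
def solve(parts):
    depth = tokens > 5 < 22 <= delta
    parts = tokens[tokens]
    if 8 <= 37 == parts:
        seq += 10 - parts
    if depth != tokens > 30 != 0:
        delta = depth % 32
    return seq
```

Transformed code:
def solve(parts):
    depth = tokens > 5 and 5 < 22 and (22 <= delta)
    parts = tokens[tokens]
    if 8 <= 37 and 37 == parts:
        seq = seq + (10 - parts)
    if depth != tokens and tokens > 30 and (30 != 0):
        delta = depth % 32
    return seq

5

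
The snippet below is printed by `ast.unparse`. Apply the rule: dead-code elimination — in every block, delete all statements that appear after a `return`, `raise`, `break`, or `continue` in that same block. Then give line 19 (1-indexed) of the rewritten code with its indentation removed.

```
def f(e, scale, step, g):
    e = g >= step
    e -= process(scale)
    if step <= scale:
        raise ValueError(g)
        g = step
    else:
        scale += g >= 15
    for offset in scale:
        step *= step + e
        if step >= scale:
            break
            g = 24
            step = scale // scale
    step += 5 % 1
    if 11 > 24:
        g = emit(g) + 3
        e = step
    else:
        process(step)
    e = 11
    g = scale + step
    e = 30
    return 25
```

Transformed code:
def f(e, scale, step, g):
    e = g >= step
    e -= process(scale)
    if step <= scale:
        raise ValueError(g)
    else:
        scale += g >= 15
    for offset in scale:
        step *= step + e
        if step >= scale:
            break
    step += 5 % 1
    if 11 > 24:
        g = emit(g) + 3
        e = step
    else:
        process(step)
    e = 11
    g = scale + step
    e = 30
    return 25

g = scale + step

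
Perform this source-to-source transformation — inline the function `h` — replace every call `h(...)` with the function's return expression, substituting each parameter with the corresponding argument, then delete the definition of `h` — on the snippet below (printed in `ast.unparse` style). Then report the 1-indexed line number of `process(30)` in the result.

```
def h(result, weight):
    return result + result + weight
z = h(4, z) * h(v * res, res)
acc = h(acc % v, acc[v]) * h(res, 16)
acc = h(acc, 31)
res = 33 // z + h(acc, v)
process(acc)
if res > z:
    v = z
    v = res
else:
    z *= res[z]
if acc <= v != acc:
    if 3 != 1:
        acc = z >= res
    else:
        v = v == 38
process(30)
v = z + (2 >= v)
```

16

Transformed code:
z = (4 + 4 + z) * (v * res + v * res + res)
acc = (acc % v + acc % v + acc[v]) * (res + res + 16)
acc = acc + acc + 31
res = 33 // z + (acc + acc + v)
process(acc)
if res > z:
    v = z
    v = res
else:
    z *= res[z]
if acc <= v != acc:
    if 3 != 1:
        acc = z >= res
    else:
        v = v == 38
process(30)
v = z + (2 >= v)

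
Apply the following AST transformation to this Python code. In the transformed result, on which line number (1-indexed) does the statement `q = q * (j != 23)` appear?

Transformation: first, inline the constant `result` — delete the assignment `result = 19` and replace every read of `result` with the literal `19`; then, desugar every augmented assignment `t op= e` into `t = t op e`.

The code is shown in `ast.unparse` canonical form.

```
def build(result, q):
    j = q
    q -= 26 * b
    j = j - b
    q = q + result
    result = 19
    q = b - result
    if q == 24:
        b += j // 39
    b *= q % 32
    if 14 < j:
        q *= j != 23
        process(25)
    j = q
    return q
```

Transformed code:
def build(result, q):
    j = q
    q = q - 26 * b
    j = j - b
    q = q + 19
    q = b - 19
    if q == 24:
        b = b + j // 39
    b = b * (q % 32)
    if 14 < j:
        q = q * (j != 23)
        process(25)
    j = q
    return q

11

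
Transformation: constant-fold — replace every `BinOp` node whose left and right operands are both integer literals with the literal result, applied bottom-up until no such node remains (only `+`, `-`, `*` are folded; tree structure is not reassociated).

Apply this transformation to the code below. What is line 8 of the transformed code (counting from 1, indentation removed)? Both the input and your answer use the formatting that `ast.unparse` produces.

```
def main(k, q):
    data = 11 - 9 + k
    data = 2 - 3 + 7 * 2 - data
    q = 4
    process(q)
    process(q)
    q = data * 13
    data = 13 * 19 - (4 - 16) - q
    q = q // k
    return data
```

Transformed code:
def main(k, q):
    data = 2 + k
    data = 13 - data
    q = 4
    process(q)
    process(q)
    q = data * 13
    data = 259 - q
    q = q // k
    return data

data = 259 - q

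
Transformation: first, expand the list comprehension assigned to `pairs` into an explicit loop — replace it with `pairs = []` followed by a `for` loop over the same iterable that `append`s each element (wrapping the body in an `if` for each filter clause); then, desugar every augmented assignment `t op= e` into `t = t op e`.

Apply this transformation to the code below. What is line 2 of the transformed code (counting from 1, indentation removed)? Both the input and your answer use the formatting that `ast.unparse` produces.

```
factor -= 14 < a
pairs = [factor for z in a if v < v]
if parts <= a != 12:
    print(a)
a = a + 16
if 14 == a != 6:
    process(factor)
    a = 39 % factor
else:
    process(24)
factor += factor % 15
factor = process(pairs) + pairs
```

pairs = []

Transformed code:
factor = factor - (14 < a)
pairs = []
for z in a:
    if v < v:
        pairs.append(factor)
if parts <= a != 12:
    print(a)
a = a + 16
if 14 == a != 6:
    process(factor)
    a = 39 % factor
else:
    process(24)
factor = factor + factor % 15
factor = process(pairs) + pairs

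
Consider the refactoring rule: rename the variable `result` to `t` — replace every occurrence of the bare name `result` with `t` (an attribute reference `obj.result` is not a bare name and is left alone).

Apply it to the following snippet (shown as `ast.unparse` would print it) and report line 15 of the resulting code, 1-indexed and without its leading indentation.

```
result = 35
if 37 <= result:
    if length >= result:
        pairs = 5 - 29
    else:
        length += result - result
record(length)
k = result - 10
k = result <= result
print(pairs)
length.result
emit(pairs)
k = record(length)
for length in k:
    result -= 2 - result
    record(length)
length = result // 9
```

t -= 2 - t

Transformed code:
t = 35
if 37 <= t:
    if length >= t:
        pairs = 5 - 29
    else:
        length += t - t
record(length)
k = t - 10
k = t <= t
print(pairs)
length.result
emit(pairs)
k = record(length)
for length in k:
    t -= 2 - t
    record(length)
length = t // 9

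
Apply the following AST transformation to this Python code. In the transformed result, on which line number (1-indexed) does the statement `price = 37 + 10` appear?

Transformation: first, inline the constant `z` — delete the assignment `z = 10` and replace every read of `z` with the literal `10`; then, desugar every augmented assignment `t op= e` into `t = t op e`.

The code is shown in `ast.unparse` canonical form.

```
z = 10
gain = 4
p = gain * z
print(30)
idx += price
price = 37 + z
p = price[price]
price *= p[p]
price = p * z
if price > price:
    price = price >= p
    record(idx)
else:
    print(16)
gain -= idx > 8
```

Transformed code:
gain = 4
p = gain * 10
print(30)
idx = idx + price
price = 37 + 10
p = price[price]
price = price * p[p]
price = p * 10
if price > price:
    price = price >= p
    record(idx)
else:
    print(16)
gain = gain - (idx > 8)

5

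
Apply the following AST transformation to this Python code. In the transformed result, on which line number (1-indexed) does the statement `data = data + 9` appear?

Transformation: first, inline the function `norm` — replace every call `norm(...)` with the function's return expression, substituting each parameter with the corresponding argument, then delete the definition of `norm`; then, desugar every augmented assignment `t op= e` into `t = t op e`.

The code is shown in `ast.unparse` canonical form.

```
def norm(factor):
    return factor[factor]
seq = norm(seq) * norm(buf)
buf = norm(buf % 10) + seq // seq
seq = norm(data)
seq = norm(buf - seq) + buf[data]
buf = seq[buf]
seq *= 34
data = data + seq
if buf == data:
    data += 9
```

9

Transformed code:
seq = seq[seq] * buf[buf]
buf = (buf % 10)[buf % 10] + seq // seq
seq = data[data]
seq = (buf - seq)[buf - seq] + buf[data]
buf = seq[buf]
seq = seq * 34
data = data + seq
if buf == data:
    data = data + 9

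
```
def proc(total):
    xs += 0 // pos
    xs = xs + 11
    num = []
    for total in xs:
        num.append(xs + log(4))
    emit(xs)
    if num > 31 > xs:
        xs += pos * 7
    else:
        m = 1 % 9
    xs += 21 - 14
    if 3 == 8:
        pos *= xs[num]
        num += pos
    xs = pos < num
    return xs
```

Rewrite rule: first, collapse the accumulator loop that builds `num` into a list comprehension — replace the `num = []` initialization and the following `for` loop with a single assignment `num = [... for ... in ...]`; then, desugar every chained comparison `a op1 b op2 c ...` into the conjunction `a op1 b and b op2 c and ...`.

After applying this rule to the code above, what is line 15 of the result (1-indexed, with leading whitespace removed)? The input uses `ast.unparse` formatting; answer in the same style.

return xs

Transformed code:
def proc(total):
    xs += 0 // pos
    xs = xs + 11
    num = [xs + log(4) for total in xs]
    emit(xs)
    if num > 31 and 31 > xs:
        xs += pos * 7
    else:
        m = 1 % 9
    xs += 21 - 14
    if 3 == 8:
        pos *= xs[num]
        num += pos
    xs = pos < num
    return xs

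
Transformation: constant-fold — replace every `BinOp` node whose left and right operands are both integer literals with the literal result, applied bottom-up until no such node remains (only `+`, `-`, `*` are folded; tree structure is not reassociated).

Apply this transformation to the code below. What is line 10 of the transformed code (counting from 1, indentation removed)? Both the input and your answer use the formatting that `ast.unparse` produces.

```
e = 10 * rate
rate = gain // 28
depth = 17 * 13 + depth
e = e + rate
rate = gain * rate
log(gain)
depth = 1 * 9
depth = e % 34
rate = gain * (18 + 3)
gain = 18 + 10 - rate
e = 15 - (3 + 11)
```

Transformed code:
e = 10 * rate
rate = gain // 28
depth = 221 + depth
e = e + rate
rate = gain * rate
log(gain)
depth = 9
depth = e % 34
rate = gain * 21
gain = 28 - rate
e = 1

gain = 28 - rate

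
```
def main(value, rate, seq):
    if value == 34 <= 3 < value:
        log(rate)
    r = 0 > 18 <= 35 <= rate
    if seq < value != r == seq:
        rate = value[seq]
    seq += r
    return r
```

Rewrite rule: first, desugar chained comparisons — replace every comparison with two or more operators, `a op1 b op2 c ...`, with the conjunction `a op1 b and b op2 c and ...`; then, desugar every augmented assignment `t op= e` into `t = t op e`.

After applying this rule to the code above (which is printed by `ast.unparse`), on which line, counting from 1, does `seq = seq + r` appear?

7

Transformed code:
def main(value, rate, seq):
    if value == 34 and 34 <= 3 and (3 < value):
        log(rate)
    r = 0 > 18 and 18 <= 35 and (35 <= rate)
    if seq < value and value != r and (r == seq):
        rate = value[seq]
    seq = seq + r
    return r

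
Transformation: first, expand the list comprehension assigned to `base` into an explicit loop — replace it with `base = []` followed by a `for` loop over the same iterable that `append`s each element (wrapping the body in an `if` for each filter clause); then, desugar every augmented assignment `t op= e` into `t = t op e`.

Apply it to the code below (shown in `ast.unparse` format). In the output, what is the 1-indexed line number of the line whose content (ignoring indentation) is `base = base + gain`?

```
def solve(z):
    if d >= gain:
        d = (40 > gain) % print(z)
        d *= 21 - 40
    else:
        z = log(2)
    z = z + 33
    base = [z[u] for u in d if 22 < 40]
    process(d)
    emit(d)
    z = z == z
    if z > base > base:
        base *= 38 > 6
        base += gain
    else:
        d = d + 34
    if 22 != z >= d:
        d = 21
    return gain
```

17

Transformed code:
def solve(z):
    if d >= gain:
        d = (40 > gain) % print(z)
        d = d * (21 - 40)
    else:
        z = log(2)
    z = z + 33
    base = []
    for u in d:
        if 22 < 40:
            base.append(z[u])
    process(d)
    emit(d)
    z = z == z
    if z > base > base:
        base = base * (38 > 6)
        base = base + gain
    else:
        d = d + 34
    if 22 != z >= d:
        d = 21
    return gain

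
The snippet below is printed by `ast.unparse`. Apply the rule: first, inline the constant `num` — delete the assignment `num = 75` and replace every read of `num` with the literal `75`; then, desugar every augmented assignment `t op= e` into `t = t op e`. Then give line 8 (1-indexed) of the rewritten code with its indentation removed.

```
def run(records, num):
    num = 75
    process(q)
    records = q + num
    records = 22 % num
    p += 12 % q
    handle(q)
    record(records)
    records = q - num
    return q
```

records = q - 75

Transformed code:
def run(records, num):
    process(q)
    records = q + 75
    records = 22 % 75
    p = p + 12 % q
    handle(q)
    record(records)
    records = q - 75
    return q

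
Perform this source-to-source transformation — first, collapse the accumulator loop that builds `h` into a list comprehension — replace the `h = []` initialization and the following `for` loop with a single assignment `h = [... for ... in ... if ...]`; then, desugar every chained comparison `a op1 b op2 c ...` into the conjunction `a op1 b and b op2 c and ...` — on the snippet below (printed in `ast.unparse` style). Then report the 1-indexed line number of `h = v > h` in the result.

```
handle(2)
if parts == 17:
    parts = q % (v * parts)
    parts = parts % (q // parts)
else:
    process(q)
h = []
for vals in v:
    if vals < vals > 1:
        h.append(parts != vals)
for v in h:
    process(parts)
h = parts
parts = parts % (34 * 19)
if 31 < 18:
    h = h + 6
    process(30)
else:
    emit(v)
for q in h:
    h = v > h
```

18

Transformed code:
handle(2)
if parts == 17:
    parts = q % (v * parts)
    parts = parts % (q // parts)
else:
    process(q)
h = [parts != vals for vals in v if vals < vals and vals > 1]
for v in h:
    process(parts)
h = parts
parts = parts % (34 * 19)
if 31 < 18:
    h = h + 6
    process(30)
else:
    emit(v)
for q in h:
    h = v > h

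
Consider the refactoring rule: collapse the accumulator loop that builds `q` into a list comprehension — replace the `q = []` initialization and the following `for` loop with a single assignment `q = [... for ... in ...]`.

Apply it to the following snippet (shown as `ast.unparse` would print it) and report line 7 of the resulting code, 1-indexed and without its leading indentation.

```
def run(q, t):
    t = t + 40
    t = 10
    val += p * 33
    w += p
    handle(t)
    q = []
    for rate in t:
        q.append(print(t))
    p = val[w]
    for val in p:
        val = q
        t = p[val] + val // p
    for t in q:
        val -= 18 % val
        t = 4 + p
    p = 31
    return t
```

Transformed code:
def run(q, t):
    t = t + 40
    t = 10
    val += p * 33
    w += p
    handle(t)
    q = [print(t) for rate in t]
    p = val[w]
    for val in p:
        val = q
        t = p[val] + val // p
    for t in q:
        val -= 18 % val
        t = 4 + p
    p = 31
    return t

q = [print(t) for rate in t]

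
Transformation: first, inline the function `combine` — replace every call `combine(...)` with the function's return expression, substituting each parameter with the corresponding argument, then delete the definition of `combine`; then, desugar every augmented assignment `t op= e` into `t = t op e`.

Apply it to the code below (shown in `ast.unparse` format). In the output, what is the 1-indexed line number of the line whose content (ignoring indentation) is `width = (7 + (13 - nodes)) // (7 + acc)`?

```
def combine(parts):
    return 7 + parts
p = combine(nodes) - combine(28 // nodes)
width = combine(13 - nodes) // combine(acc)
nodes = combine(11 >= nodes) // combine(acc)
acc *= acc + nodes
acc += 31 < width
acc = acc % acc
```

2

Transformed code:
p = 7 + nodes - (7 + 28 // nodes)
width = (7 + (13 - nodes)) // (7 + acc)
nodes = (7 + (11 >= nodes)) // (7 + acc)
acc = acc * (acc + nodes)
acc = acc + (31 < width)
acc = acc % acc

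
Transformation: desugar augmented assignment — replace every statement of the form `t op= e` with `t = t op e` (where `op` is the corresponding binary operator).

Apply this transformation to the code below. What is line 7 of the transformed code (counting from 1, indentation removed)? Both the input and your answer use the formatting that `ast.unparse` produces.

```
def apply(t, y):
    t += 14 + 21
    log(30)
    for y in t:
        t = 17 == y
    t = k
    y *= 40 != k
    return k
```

Transformed code:
def apply(t, y):
    t = t + (14 + 21)
    log(30)
    for y in t:
        t = 17 == y
    t = k
    y = y * (40 != k)
    return k

y = y * (40 != k)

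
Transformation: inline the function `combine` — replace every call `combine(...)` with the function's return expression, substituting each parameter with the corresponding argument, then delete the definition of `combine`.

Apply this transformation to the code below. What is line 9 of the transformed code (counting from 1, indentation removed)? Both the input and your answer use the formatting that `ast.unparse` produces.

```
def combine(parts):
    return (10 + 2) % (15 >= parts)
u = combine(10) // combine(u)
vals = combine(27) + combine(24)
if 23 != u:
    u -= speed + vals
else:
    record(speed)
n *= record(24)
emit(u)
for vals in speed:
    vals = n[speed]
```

for vals in speed:

Transformed code:
u = (10 + 2) % (15 >= 10) // ((10 + 2) % (15 >= u))
vals = (10 + 2) % (15 >= 27) + (10 + 2) % (15 >= 24)
if 23 != u:
    u -= speed + vals
else:
    record(speed)
n *= record(24)
emit(u)
for vals in speed:
    vals = n[speed]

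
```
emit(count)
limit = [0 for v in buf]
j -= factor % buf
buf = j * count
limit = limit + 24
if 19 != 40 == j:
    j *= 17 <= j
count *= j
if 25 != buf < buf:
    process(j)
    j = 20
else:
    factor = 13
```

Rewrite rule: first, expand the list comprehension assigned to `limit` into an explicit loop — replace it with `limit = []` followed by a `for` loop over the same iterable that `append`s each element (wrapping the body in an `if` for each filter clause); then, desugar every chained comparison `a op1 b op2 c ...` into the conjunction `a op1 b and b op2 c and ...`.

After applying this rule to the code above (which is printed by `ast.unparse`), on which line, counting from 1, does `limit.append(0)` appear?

Transformed code:
emit(count)
limit = []
for v in buf:
    limit.append(0)
j -= factor % buf
buf = j * count
limit = limit + 24
if 19 != 40 and 40 == j:
    j *= 17 <= j
count *= j
if 25 != buf and buf < buf:
    process(j)
    j = 20
else:
    factor = 13

4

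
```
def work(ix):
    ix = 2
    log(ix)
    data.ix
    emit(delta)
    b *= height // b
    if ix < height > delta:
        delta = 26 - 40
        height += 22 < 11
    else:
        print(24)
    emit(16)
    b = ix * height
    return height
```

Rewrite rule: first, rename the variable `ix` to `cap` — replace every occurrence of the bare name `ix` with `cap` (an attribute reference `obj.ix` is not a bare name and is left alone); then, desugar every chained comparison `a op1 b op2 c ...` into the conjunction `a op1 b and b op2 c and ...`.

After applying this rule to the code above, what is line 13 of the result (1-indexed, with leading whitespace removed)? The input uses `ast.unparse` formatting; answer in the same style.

b = cap * height

Transformed code:
def work(cap):
    cap = 2
    log(cap)
    data.ix
    emit(delta)
    b *= height // b
    if cap < height and height > delta:
        delta = 26 - 40
        height += 22 < 11
    else:
        print(24)
    emit(16)
    b = cap * height
    return height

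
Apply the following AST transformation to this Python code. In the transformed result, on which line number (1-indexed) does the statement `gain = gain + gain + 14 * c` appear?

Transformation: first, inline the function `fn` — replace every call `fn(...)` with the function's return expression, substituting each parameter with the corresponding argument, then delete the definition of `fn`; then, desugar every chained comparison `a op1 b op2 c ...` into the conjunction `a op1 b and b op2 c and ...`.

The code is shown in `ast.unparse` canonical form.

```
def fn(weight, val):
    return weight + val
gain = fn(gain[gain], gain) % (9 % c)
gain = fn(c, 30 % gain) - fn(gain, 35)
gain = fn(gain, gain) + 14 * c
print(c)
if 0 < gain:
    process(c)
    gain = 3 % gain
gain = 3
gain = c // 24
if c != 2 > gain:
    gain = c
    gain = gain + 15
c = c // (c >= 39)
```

3

Transformed code:
gain = (gain[gain] + gain) % (9 % c)
gain = c + 30 % gain - (gain + 35)
gain = gain + gain + 14 * c
print(c)
if 0 < gain:
    process(c)
    gain = 3 % gain
gain = 3
gain = c // 24
if c != 2 and 2 > gain:
    gain = c
    gain = gain + 15
c = c // (c >= 39)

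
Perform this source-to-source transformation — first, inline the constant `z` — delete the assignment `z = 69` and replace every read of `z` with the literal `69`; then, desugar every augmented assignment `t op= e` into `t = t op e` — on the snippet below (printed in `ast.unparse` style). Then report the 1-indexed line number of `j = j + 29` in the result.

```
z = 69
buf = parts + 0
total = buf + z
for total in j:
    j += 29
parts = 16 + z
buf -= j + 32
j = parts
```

Transformed code:
buf = parts + 0
total = buf + 69
for total in j:
    j = j + 29
parts = 16 + 69
buf = buf - (j + 32)
j = parts

4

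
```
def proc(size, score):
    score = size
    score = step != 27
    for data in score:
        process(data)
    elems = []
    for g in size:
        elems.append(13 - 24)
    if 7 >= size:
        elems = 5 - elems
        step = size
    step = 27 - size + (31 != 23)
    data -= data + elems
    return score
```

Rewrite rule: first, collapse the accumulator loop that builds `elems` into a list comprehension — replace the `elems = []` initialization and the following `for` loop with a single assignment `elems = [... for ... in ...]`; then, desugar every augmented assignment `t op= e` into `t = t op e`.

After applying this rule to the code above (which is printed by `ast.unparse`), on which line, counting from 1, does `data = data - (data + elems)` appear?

11

Transformed code:
def proc(size, score):
    score = size
    score = step != 27
    for data in score:
        process(data)
    elems = [13 - 24 for g in size]
    if 7 >= size:
        elems = 5 - elems
        step = size
    step = 27 - size + (31 != 23)
    data = data - (data + elems)
    return score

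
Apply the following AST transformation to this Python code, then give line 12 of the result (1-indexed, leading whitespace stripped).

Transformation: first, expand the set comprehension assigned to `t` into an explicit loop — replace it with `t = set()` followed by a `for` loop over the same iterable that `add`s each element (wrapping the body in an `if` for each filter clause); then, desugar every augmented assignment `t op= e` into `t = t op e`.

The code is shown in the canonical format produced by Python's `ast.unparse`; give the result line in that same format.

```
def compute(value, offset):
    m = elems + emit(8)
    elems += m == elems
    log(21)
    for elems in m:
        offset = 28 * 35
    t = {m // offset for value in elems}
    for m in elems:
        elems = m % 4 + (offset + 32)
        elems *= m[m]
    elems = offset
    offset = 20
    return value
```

Transformed code:
def compute(value, offset):
    m = elems + emit(8)
    elems = elems + (m == elems)
    log(21)
    for elems in m:
        offset = 28 * 35
    t = set()
    for value in elems:
        t.add(m // offset)
    for m in elems:
        elems = m % 4 + (offset + 32)
        elems = elems * m[m]
    elems = offset
    offset = 20
    return value

elems = elems * m[m]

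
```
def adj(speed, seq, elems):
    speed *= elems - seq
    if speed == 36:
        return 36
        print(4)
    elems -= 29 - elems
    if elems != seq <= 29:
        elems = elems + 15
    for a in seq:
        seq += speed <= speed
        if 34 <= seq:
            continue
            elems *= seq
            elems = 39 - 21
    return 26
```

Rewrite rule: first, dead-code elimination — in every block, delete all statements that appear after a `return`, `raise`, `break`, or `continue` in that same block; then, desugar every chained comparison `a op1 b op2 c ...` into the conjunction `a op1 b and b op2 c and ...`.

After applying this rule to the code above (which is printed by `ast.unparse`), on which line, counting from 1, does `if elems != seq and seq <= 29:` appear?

6

Transformed code:
def adj(speed, seq, elems):
    speed *= elems - seq
    if speed == 36:
        return 36
    elems -= 29 - elems
    if elems != seq and seq <= 29:
        elems = elems + 15
    for a in seq:
        seq += speed <= speed
        if 34 <= seq:
            continue
    return 26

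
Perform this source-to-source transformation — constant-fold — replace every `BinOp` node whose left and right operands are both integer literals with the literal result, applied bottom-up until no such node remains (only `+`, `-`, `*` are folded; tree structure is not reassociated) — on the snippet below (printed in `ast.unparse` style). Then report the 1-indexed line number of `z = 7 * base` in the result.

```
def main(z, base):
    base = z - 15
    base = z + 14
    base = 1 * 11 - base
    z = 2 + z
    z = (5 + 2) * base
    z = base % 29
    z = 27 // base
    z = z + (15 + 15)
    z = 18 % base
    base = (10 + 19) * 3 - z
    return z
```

6

Transformed code:
def main(z, base):
    base = z - 15
    base = z + 14
    base = 11 - base
    z = 2 + z
    z = 7 * base
    z = base % 29
    z = 27 // base
    z = z + 30
    z = 18 % base
    base = 87 - z
    return z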